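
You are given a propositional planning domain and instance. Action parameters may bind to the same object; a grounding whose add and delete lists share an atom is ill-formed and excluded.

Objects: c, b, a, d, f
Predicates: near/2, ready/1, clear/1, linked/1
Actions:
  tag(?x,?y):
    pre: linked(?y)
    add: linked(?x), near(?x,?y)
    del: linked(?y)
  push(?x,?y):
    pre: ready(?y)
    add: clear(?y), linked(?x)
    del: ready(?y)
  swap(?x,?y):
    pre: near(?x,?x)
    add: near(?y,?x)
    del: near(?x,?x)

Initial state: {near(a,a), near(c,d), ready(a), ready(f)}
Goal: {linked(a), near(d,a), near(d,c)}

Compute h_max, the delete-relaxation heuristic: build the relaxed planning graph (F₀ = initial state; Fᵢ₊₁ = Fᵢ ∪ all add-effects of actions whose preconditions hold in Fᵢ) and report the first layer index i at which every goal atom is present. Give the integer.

F0 = init (4 atoms)
F1 = F0 ∪ {clear(a), clear(f), linked(a), linked(b), linked(c), linked(d), linked(f), near(b,a), near(c,a), near(d,a), near(f,a)}  (15 atoms)
F2 = F1 ∪ {near(a,b), near(a,c), near(a,d), near(a,f), near(b,c), near(b,d), near(b,f), near(c,b), near(c,f), near(d,b), near(d,c), near(d,f), near(f,b), near(f,c), near(f,d)}  (30 atoms)
goal ⊆ F2  ⇒  h_max = 2

2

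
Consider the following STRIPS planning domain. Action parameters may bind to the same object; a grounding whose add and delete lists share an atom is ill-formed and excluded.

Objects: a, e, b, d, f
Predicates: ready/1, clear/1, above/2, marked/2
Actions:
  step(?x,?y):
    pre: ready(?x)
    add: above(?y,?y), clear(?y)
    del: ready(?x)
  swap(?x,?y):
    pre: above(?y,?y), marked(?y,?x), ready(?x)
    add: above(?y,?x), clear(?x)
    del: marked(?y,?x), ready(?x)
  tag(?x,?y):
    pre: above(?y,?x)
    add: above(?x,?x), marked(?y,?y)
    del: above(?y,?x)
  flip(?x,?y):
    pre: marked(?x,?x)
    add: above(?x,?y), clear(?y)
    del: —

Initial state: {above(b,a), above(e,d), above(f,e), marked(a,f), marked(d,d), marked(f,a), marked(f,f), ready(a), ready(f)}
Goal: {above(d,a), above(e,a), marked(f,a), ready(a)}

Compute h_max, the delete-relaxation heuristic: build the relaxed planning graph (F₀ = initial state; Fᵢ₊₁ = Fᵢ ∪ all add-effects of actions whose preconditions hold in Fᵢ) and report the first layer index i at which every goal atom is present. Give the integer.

2

F0 = init (9 atoms)
F1 = F0 ∪ {above(a,a), above(b,b), above(d,a), above(d,b), above(d,d), above(d,e), above(d,f), above(e,e), above(f,a), above(f,b), above(f,d), above(f,f), clear(a), clear(b), clear(d), clear(e), clear(f), marked(b,b), marked(e,e)}  (28 atoms)
F2 = F1 ∪ {above(a,f), above(b,d), above(b,e), above(b,f), above(e,a), above(e,b), above(e,f)}  (35 atoms)
goal ⊆ F2  ⇒  h_max = 2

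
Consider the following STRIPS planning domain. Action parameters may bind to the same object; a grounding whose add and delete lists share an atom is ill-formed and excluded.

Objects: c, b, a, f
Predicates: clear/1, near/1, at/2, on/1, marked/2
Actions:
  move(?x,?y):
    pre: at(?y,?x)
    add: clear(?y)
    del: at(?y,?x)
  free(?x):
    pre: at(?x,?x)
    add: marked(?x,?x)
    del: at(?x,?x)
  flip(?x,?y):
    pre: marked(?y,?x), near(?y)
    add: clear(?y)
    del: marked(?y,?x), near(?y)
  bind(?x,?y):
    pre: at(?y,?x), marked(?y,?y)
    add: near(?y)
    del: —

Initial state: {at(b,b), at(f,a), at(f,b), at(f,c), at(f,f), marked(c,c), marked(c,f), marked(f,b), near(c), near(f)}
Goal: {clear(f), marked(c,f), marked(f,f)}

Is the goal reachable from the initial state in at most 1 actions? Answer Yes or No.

1. move(c,f)  →  {at(b,b), at(f,a), at(f,b), at(f,f), clear(f), marked(c,c), marked(c,f), marked(f,b), near(c), near(f)}
2. free(f)  →  {at(b,b), at(f,a), at(f,b), clear(f), marked(c,c), marked(c,f), marked(f,b), marked(f,f), near(c), near(f)}
optimal plan length = 2; 2 > 1

No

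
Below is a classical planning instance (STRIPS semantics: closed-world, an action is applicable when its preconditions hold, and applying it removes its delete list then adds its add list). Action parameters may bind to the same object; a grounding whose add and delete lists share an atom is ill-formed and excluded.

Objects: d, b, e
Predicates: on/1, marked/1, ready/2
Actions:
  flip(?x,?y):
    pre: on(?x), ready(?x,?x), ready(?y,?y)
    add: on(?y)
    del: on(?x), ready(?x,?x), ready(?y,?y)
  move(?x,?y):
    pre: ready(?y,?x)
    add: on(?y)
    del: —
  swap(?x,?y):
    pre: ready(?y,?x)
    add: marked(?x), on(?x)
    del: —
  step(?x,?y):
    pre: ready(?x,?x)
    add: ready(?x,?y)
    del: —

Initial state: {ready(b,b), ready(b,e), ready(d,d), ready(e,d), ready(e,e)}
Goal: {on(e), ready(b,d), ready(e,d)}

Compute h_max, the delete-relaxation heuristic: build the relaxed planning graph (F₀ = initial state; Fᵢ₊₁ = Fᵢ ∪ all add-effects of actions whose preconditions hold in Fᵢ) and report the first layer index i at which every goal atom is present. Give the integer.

F0 = init (5 atoms)
F1 = F0 ∪ {marked(b), marked(d), marked(e), on(b), on(d), on(e), ready(b,d), ready(d,b), ready(d,e), ready(e,b)}  (15 atoms)
goal ⊆ F1  ⇒  h_max = 1

1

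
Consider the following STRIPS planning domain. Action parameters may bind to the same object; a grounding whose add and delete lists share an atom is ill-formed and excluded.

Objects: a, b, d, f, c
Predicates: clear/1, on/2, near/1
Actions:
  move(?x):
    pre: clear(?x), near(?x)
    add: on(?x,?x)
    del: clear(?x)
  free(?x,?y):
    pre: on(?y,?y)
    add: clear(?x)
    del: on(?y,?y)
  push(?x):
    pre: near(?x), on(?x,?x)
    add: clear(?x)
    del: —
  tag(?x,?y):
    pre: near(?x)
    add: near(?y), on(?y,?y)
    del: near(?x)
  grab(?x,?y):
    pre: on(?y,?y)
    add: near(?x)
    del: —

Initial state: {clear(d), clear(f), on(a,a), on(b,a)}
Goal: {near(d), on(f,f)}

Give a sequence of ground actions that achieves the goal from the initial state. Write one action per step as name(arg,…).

1. grab(a,a)  →  {clear(d), clear(f), near(a), on(a,a), on(b,a)}
2. tag(a,f)  →  {clear(d), clear(f), near(f), on(a,a), on(b,a), on(f,f)}
3. tag(f,d)  →  {clear(d), clear(f), near(d), on(a,a), on(b,a), on(d,d), on(f,f)}

grab(a,a); tag(a,f); tag(f,d)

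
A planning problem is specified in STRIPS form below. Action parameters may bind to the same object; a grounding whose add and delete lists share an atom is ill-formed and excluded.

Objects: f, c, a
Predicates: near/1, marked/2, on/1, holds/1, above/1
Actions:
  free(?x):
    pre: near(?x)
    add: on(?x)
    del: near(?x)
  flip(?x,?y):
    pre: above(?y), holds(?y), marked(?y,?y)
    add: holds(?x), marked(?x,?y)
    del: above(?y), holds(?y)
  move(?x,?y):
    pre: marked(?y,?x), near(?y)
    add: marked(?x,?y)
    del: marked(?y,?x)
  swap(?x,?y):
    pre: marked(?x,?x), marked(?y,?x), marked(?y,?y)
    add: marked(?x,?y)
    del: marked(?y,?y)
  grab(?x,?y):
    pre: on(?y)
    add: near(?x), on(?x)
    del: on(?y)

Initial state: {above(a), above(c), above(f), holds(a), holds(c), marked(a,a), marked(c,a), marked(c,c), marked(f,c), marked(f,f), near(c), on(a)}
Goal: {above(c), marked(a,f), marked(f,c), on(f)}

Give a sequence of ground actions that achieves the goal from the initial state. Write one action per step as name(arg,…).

flip(f,a); flip(a,f); grab(f,a)

1. flip(f,a)  →  {above(c), above(f), holds(c), holds(f), marked(a,a), marked(c,a), marked(c,c), marked(f,a), marked(f,c), marked(f,f), near(c), on(a)}
2. flip(a,f)  →  {above(c), holds(a), holds(c), marked(a,a), marked(a,f), marked(c,a), marked(c,c), marked(f,a), marked(f,c), marked(f,f), near(c), on(a)}
3. grab(f,a)  →  {above(c), holds(a), holds(c), marked(a,a), marked(a,f), marked(c,a), marked(c,c), marked(f,a), marked(f,c), marked(f,f), near(c), near(f), on(f)}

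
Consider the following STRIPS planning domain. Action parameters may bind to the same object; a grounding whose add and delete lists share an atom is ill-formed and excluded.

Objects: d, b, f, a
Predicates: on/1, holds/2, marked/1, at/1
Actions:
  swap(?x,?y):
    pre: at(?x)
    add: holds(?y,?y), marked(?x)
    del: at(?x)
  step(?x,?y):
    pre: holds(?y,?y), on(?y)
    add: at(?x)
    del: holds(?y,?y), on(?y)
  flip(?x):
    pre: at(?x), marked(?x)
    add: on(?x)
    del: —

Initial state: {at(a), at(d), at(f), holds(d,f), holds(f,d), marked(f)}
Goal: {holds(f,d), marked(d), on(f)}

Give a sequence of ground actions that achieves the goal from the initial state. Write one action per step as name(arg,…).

swap(d,d); flip(f)

1. swap(d,d)  →  {at(a), at(f), holds(d,d), holds(d,f), holds(f,d), marked(d), marked(f)}
2. flip(f)  →  {at(a), at(f), holds(d,d), holds(d,f), holds(f,d), marked(d), marked(f), on(f)}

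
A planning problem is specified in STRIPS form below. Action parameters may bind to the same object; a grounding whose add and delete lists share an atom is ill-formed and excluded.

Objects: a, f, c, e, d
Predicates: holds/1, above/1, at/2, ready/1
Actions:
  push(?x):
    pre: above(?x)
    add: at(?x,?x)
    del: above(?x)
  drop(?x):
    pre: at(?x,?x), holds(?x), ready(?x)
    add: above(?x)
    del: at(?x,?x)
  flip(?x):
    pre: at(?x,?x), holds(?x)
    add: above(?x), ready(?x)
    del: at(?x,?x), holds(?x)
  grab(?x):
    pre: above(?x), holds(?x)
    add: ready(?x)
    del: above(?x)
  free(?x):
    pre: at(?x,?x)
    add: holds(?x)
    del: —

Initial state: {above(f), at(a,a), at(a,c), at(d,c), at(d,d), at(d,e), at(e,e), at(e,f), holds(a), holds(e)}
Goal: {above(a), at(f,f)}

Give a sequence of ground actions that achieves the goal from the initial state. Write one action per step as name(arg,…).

1. push(f)  →  {at(a,a), at(a,c), at(d,c), at(d,d), at(d,e), at(e,e), at(e,f), at(f,f), holds(a), holds(e)}
2. flip(a)  →  {above(a), at(a,c), at(d,c), at(d,d), at(d,e), at(e,e), at(e,f), at(f,f), holds(e), ready(a)}

push(f); flip(a)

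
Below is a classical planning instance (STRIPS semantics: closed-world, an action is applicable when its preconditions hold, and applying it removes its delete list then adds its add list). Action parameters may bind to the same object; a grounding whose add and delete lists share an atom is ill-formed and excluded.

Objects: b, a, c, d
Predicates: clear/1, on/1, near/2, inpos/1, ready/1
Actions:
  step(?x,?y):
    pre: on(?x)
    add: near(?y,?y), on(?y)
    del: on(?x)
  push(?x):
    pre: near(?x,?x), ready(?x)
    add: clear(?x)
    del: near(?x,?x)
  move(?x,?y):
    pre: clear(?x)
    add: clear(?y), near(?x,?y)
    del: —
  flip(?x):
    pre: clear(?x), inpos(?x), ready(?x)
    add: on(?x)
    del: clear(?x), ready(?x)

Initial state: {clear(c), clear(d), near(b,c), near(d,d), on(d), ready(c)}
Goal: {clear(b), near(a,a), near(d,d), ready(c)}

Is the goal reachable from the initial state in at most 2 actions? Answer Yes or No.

Yes

1. step(d,a)  →  {clear(c), clear(d), near(a,a), near(b,c), near(d,d), on(a), ready(c)}
2. move(c,b)  →  {clear(b), clear(c), clear(d), near(a,a), near(b,c), near(c,b), near(d,d), on(a), ready(c)}
optimal plan length = 2; 2 ≤ 2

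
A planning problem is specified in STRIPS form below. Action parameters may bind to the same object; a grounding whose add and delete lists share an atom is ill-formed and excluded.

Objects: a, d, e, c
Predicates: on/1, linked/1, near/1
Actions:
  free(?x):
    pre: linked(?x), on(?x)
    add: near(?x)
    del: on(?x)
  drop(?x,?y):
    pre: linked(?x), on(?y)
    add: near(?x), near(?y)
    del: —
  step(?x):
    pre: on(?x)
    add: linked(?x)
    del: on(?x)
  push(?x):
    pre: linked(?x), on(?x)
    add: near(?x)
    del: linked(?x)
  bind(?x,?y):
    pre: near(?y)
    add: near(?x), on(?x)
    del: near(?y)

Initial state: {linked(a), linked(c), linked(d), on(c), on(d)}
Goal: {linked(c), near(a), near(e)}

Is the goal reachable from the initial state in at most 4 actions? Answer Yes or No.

1. drop(a,d)  →  {linked(a), linked(c), linked(d), near(a), near(d), on(c), on(d)}
2. bind(e,d)  →  {linked(a), linked(c), linked(d), near(a), near(e), on(c), on(d), on(e)}
optimal plan length = 2; 2 ≤ 4

Yes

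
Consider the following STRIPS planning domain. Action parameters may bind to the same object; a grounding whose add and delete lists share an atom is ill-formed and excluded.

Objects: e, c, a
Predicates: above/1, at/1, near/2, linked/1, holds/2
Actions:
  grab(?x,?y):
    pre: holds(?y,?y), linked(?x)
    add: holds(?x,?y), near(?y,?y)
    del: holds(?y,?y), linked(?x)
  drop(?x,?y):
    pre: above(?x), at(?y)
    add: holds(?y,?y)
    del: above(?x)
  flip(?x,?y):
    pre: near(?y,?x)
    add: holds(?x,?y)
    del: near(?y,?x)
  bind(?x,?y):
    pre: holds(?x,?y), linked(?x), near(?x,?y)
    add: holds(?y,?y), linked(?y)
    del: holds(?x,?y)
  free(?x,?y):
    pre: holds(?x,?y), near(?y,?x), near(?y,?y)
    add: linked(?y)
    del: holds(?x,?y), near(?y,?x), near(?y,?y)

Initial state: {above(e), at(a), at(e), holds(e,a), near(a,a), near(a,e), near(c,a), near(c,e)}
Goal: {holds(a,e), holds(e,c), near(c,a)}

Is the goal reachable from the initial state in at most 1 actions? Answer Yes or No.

No

1. drop(e,e)  →  {at(a), at(e), holds(e,a), holds(e,e), near(a,a), near(a,e), near(c,a), near(c,e)}
2. flip(e,c)  →  {at(a), at(e), holds(e,a), holds(e,c), holds(e,e), near(a,a), near(a,e), near(c,a)}
3. free(e,a)  →  {at(a), at(e), holds(e,c), holds(e,e), linked(a), near(c,a)}
4. grab(a,e)  →  {at(a), at(e), holds(a,e), holds(e,c), near(c,a), near(e,e)}
optimal plan length = 4; 4 > 1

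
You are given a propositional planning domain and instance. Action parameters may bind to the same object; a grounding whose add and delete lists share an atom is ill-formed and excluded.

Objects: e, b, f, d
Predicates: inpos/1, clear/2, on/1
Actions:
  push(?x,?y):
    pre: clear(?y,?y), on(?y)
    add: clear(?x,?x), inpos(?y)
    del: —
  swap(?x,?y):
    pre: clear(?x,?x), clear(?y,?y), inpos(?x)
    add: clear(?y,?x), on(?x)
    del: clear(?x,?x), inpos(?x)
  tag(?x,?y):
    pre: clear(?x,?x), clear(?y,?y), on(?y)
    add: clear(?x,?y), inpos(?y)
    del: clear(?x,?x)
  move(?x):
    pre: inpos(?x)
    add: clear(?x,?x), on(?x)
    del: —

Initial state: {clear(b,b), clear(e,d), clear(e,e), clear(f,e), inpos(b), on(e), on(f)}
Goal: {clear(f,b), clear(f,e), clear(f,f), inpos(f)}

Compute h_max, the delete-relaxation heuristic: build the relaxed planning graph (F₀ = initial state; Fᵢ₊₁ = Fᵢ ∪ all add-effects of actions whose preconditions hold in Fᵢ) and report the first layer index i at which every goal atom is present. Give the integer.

F0 = init (7 atoms)
F1 = F0 ∪ {clear(b,e), clear(d,d), clear(e,b), clear(f,f), inpos(e), on(b)}  (13 atoms)
F2 = F1 ∪ {clear(b,f), clear(d,b), clear(d,e), clear(d,f), clear(e,f), clear(f,b), inpos(f)}  (20 atoms)
goal ⊆ F2  ⇒  h_max = 2

2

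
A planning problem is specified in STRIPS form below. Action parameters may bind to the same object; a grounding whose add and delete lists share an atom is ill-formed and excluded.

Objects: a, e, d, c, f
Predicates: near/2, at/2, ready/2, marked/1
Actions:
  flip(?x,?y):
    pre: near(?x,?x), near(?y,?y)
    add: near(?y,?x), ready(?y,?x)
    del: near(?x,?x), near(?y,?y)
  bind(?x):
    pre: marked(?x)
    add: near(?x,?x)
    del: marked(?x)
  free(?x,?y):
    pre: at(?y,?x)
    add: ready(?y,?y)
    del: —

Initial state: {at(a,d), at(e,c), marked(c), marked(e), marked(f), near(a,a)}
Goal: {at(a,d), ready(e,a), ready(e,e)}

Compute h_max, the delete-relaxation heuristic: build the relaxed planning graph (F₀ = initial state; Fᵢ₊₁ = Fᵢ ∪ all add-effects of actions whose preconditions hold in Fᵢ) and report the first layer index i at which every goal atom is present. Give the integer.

2

F0 = init (6 atoms)
F1 = F0 ∪ {near(c,c), near(e,e), near(f,f), ready(a,a), ready(e,e)}  (11 atoms)
F2 = F1 ∪ {near(a,c), near(a,e), near(a,f), near(c,a), near(c,e), near(c,f), near(e,a), near(e,c), near(e,f), near(f,a), near(f,c), near(f,e), ready(a,c), ready(a,e), ready(a,f), ready(c,a), ready(c,e), ready(c,f), ready(e,a), ready(e,c), ready(e,f), ready(f,a), ready(f,c), ready(f,e)}  (35 atoms)
goal ⊆ F2  ⇒  h_max = 2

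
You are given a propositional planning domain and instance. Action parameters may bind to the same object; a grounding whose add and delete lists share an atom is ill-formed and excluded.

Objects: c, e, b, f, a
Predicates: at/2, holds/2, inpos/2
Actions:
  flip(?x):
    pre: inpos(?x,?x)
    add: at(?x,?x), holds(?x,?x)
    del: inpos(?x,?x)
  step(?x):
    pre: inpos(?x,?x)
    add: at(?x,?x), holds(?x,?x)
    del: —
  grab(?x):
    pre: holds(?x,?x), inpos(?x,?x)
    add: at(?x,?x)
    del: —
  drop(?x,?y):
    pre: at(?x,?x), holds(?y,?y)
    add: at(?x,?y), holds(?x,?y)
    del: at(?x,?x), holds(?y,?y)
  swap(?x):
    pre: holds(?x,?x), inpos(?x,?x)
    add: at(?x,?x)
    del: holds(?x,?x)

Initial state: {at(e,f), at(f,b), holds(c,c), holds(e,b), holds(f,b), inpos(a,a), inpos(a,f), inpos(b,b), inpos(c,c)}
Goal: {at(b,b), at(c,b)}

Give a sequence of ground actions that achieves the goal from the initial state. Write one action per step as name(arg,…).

1. flip(c)  →  {at(c,c), at(e,f), at(f,b), holds(c,c), holds(e,b), holds(f,b), inpos(a,a), inpos(a,f), inpos(b,b)}
2. flip(b)  →  {at(b,b), at(c,c), at(e,f), at(f,b), holds(b,b), holds(c,c), holds(e,b), holds(f,b), inpos(a,a), inpos(a,f)}
3. drop(c,b)  →  {at(b,b), at(c,b), at(e,f), at(f,b), holds(c,b), holds(c,c), holds(e,b), holds(f,b), inpos(a,a), inpos(a,f)}

flip(c); flip(b); drop(c,b)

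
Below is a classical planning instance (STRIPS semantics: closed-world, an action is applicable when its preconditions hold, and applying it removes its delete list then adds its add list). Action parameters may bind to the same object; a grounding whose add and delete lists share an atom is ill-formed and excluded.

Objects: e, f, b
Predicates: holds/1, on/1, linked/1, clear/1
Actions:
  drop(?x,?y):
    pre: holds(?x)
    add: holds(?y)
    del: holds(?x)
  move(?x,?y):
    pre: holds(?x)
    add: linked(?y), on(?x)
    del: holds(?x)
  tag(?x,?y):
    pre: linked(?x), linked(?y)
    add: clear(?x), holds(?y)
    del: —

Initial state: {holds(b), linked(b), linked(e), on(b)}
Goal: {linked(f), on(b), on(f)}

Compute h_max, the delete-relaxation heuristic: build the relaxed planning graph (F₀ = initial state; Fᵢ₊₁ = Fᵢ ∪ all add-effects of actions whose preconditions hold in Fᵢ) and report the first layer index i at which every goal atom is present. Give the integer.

2

F0 = init (4 atoms)
F1 = F0 ∪ {clear(b), clear(e), holds(e), holds(f), linked(f)}  (9 atoms)
F2 = F1 ∪ {clear(f), on(e), on(f)}  (12 atoms)
goal ⊆ F2  ⇒  h_max = 2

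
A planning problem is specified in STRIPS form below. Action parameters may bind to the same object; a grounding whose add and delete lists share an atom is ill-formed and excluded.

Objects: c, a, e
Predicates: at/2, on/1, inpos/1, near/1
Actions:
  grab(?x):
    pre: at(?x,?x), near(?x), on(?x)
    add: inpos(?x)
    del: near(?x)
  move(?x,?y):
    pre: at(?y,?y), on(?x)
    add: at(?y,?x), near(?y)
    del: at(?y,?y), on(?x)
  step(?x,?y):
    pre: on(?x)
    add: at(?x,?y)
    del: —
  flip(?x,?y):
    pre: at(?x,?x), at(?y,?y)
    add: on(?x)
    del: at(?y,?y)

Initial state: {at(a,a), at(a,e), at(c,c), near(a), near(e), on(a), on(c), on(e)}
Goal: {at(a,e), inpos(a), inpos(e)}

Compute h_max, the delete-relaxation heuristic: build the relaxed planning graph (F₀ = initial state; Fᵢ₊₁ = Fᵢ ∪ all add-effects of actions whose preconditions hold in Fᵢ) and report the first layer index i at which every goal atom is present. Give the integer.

F0 = init (8 atoms)
F1 = F0 ∪ {at(a,c), at(c,a), at(c,e), at(e,a), at(e,c), at(e,e), inpos(a), near(c)}  (16 atoms)
F2 = F1 ∪ {inpos(c), inpos(e)}  (18 atoms)
goal ⊆ F2  ⇒  h_max = 2

2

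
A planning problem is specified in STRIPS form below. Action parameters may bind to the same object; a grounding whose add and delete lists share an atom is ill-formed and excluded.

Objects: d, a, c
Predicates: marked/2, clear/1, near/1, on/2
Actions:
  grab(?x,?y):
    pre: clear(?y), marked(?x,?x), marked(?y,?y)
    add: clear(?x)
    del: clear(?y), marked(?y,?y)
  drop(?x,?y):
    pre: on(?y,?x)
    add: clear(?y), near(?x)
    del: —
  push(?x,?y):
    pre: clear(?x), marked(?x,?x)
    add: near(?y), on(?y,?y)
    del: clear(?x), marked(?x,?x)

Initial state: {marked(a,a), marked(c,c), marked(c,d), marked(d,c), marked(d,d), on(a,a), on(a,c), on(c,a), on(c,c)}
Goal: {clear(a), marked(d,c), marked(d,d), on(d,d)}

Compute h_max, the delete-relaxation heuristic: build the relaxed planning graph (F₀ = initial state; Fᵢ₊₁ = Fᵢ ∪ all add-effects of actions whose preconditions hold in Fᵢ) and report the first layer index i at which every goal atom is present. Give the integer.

F0 = init (9 atoms)
F1 = F0 ∪ {clear(a), clear(c), near(a), near(c)}  (13 atoms)
F2 = F1 ∪ {clear(d), near(d), on(d,d)}  (16 atoms)
goal ⊆ F2  ⇒  h_max = 2

2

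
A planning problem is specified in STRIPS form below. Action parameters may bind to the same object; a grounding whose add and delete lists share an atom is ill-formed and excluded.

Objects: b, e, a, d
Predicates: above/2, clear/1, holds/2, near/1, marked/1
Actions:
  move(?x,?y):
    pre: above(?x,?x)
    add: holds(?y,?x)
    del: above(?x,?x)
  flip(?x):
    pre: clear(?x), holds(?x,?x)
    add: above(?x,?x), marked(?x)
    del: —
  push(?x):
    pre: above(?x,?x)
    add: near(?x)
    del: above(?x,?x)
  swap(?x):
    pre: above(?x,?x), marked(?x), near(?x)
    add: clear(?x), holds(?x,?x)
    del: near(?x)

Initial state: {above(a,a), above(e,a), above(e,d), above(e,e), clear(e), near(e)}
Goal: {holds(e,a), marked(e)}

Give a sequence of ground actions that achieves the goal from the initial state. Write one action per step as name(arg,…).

1. move(e,e)  →  {above(a,a), above(e,a), above(e,d), clear(e), holds(e,e), near(e)}
2. move(a,e)  →  {above(e,a), above(e,d), clear(e), holds(e,a), holds(e,e), near(e)}
3. flip(e)  →  {above(e,a), above(e,d), above(e,e), clear(e), holds(e,a), holds(e,e), marked(e), near(e)}

move(e,e); move(a,e); flip(e)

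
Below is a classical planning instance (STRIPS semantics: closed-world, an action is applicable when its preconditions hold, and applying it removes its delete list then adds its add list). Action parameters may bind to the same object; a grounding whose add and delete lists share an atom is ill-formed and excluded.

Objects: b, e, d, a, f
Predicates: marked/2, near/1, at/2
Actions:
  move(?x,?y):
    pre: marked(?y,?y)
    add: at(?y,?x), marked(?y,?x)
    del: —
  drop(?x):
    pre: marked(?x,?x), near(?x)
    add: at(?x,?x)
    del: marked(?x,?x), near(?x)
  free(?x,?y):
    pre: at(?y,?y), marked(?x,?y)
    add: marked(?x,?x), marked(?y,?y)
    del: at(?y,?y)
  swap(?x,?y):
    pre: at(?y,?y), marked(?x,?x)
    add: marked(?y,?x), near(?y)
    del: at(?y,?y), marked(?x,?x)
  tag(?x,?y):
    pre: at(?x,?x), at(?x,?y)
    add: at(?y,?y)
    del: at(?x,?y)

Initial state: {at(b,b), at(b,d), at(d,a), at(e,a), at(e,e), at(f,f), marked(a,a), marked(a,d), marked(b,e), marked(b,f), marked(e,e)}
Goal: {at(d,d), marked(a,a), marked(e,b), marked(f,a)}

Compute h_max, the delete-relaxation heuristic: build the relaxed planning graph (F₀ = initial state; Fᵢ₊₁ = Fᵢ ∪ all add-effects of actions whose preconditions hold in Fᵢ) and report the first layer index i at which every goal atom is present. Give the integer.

F0 = init (11 atoms)
F1 = F0 ∪ {at(a,a), at(a,b), at(a,d), at(a,e), at(a,f), at(d,d), at(e,b), at(e,d), at(e,f), marked(a,b), marked(a,e), marked(a,f), marked(b,a), marked(b,b), marked(e,a), marked(e,b), marked(e,d), marked(e,f), marked(f,a), marked(f,e), marked(f,f), near(b), near(e), near(f)}  (35 atoms)
goal ⊆ F1  ⇒  h_max = 1

1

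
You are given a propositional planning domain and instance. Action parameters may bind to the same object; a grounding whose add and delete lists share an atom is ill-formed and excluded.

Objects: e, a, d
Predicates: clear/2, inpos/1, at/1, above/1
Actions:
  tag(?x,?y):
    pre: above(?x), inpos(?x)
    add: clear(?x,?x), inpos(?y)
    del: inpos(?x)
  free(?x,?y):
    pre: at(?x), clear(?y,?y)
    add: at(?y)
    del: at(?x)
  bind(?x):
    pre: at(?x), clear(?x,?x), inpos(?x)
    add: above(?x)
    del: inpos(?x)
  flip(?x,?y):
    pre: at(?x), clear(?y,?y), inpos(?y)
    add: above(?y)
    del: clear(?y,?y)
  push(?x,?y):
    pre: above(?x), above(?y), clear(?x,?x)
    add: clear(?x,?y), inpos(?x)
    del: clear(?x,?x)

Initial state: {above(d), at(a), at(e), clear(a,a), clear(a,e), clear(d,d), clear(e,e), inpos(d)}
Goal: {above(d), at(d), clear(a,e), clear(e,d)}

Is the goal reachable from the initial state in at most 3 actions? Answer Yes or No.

No

1. tag(d,e)  →  {above(d), at(a), at(e), clear(a,a), clear(a,e), clear(d,d), clear(e,e), inpos(e)}
2. free(a,d)  →  {above(d), at(d), at(e), clear(a,a), clear(a,e), clear(d,d), clear(e,e), inpos(e)}
3. bind(e)  →  {above(d), above(e), at(d), at(e), clear(a,a), clear(a,e), clear(d,d), clear(e,e)}
4. push(e,d)  →  {above(d), above(e), at(d), at(e), clear(a,a), clear(a,e), clear(d,d), clear(e,d), inpos(e)}
optimal plan length = 4; 4 > 3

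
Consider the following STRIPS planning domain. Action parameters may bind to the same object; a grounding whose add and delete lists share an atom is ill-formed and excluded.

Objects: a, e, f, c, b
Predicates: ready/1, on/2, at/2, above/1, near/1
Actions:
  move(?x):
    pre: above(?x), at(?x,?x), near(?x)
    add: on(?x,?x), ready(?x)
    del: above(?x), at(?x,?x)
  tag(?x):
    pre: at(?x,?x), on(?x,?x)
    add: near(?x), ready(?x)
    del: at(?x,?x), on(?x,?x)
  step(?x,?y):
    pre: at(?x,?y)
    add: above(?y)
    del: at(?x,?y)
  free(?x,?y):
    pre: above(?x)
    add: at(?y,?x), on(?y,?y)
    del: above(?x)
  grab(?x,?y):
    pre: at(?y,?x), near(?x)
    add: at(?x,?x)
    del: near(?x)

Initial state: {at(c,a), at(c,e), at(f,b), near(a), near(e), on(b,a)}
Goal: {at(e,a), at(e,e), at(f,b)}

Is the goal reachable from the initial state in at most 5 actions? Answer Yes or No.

Yes

1. step(c,a)  →  {above(a), at(c,e), at(f,b), near(a), near(e), on(b,a)}
2. free(a,e)  →  {at(c,e), at(e,a), at(f,b), near(a), near(e), on(b,a), on(e,e)}
3. grab(e,c)  →  {at(c,e), at(e,a), at(e,e), at(f,b), near(a), on(b,a), on(e,e)}
optimal plan length = 3; 3 ≤ 5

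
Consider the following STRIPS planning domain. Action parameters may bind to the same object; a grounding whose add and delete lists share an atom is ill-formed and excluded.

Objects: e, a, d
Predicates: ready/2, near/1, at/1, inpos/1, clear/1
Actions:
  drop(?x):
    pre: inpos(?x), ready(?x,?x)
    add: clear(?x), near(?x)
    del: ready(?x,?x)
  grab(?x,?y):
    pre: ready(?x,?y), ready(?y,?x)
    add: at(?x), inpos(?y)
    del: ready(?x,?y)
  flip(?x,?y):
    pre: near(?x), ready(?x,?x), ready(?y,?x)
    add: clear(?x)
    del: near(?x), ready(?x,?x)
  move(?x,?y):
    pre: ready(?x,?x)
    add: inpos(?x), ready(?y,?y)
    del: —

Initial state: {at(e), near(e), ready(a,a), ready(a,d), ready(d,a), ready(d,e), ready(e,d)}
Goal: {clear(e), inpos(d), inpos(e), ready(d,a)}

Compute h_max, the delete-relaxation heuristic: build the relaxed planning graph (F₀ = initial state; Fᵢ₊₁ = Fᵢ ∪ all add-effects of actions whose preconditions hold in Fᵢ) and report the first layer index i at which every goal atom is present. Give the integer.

F0 = init (7 atoms)
F1 = F0 ∪ {at(a), at(d), inpos(a), inpos(d), inpos(e), ready(d,d), ready(e,e)}  (14 atoms)
F2 = F1 ∪ {clear(a), clear(d), clear(e), near(a), near(d)}  (19 atoms)
goal ⊆ F2  ⇒  h_max = 2

2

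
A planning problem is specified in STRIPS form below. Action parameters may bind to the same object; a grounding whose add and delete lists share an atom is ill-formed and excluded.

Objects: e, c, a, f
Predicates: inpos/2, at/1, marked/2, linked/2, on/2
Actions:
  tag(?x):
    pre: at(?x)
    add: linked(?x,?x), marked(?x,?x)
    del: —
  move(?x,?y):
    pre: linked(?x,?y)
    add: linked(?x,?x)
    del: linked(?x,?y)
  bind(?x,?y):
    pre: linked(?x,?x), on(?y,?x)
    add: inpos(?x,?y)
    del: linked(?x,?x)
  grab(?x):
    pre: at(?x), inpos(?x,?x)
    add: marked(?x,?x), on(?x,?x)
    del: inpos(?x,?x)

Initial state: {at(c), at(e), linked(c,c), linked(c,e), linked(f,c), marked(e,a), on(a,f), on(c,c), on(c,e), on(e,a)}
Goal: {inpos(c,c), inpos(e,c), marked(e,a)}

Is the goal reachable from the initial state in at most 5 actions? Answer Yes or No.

1. tag(e)  →  {at(c), at(e), linked(c,c), linked(c,e), linked(e,e), linked(f,c), marked(e,a), marked(e,e), on(a,f), on(c,c), on(c,e), on(e,a)}
2. bind(e,c)  →  {at(c), at(e), inpos(e,c), linked(c,c), linked(c,e), linked(f,c), marked(e,a), marked(e,e), on(a,f), on(c,c), on(c,e), on(e,a)}
3. bind(c,c)  →  {at(c), at(e), inpos(c,c), inpos(e,c), linked(c,e), linked(f,c), marked(e,a), marked(e,e), on(a,f), on(c,c), on(c,e), on(e,a)}
optimal plan length = 3; 3 ≤ 5

Yes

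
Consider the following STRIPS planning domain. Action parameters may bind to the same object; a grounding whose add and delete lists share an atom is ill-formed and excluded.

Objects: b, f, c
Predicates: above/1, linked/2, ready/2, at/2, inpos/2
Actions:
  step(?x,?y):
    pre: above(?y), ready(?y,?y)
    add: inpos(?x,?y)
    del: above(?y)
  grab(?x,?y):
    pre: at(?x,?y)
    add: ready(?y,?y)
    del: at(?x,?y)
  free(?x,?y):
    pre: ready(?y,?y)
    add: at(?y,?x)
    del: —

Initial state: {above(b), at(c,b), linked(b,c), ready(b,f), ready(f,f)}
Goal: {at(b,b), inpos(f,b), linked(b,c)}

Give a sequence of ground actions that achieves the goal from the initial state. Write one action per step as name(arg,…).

1. grab(c,b)  →  {above(b), linked(b,c), ready(b,b), ready(b,f), ready(f,f)}
2. step(f,b)  →  {inpos(f,b), linked(b,c), ready(b,b), ready(b,f), ready(f,f)}
3. free(b,b)  →  {at(b,b), inpos(f,b), linked(b,c), ready(b,b), ready(b,f), ready(f,f)}

grab(c,b); step(f,b); free(b,b)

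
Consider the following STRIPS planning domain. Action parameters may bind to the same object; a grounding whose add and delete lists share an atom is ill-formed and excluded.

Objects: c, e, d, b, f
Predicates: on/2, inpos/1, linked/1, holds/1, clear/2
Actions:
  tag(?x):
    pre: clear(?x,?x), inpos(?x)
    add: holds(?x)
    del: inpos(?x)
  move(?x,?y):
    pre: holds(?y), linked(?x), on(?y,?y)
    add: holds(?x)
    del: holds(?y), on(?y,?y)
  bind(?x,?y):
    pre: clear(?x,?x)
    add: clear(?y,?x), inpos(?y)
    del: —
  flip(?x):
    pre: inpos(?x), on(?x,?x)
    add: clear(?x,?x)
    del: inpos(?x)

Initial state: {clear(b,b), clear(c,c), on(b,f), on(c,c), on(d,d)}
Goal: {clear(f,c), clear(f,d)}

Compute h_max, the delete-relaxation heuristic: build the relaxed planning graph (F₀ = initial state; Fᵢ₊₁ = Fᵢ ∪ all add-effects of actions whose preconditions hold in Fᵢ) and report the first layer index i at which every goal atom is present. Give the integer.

3

F0 = init (5 atoms)
F1 = F0 ∪ {clear(b,c), clear(c,b), clear(d,b), clear(d,c), clear(e,b), clear(e,c), clear(f,b), clear(f,c), inpos(b), inpos(c), inpos(d), inpos(e), inpos(f)}  (18 atoms)
F2 = F1 ∪ {clear(d,d), holds(b), holds(c)}  (21 atoms)
F3 = F2 ∪ {clear(b,d), clear(c,d), clear(e,d), clear(f,d), holds(d)}  (26 atoms)
goal ⊆ F3  ⇒  h_max = 3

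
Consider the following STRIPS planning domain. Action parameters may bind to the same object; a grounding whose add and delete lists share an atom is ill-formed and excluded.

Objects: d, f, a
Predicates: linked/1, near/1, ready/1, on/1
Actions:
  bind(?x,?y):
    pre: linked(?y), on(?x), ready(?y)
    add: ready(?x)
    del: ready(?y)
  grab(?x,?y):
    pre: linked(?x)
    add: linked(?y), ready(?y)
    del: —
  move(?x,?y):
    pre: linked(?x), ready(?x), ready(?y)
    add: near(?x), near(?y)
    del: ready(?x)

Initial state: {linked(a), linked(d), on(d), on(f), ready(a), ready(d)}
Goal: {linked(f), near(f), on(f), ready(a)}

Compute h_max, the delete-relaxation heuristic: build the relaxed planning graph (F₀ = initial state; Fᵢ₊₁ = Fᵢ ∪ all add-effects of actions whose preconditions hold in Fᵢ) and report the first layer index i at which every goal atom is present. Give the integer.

F0 = init (6 atoms)
F1 = F0 ∪ {linked(f), near(a), near(d), ready(f)}  (10 atoms)
F2 = F1 ∪ {near(f)}  (11 atoms)
goal ⊆ F2  ⇒  h_max = 2

2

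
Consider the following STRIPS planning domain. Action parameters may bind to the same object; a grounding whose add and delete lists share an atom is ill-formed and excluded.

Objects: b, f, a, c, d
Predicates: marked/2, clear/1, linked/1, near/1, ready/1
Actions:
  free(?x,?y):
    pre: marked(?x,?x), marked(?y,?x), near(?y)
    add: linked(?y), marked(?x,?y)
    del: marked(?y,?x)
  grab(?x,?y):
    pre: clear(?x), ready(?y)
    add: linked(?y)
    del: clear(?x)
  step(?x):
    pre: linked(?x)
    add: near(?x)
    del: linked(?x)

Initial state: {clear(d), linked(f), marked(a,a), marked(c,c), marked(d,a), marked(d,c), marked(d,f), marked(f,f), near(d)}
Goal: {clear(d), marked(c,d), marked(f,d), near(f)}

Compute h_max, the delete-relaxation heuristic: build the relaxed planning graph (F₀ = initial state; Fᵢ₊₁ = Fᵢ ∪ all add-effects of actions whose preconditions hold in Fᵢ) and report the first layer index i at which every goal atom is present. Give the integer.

1

F0 = init (9 atoms)
F1 = F0 ∪ {linked(d), marked(a,d), marked(c,d), marked(f,d), near(f)}  (14 atoms)
goal ⊆ F1  ⇒  h_max = 1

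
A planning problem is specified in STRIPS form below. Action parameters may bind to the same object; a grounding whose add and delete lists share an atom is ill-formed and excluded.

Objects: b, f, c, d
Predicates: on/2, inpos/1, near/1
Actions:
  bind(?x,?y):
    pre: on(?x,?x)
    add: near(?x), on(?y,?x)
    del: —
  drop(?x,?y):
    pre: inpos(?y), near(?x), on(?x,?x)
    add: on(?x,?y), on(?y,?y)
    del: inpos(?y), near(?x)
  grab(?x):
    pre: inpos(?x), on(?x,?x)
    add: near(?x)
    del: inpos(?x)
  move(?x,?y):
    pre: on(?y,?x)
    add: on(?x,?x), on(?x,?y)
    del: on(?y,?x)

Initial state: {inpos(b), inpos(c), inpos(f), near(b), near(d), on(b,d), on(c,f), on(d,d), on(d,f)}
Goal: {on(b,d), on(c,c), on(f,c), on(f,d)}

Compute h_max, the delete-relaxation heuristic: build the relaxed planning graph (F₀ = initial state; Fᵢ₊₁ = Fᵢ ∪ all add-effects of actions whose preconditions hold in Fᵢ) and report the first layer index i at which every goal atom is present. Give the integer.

1

F0 = init (9 atoms)
F1 = F0 ∪ {on(b,b), on(c,c), on(c,d), on(d,b), on(d,c), on(f,c), on(f,d), on(f,f)}  (17 atoms)
goal ⊆ F1  ⇒  h_max = 1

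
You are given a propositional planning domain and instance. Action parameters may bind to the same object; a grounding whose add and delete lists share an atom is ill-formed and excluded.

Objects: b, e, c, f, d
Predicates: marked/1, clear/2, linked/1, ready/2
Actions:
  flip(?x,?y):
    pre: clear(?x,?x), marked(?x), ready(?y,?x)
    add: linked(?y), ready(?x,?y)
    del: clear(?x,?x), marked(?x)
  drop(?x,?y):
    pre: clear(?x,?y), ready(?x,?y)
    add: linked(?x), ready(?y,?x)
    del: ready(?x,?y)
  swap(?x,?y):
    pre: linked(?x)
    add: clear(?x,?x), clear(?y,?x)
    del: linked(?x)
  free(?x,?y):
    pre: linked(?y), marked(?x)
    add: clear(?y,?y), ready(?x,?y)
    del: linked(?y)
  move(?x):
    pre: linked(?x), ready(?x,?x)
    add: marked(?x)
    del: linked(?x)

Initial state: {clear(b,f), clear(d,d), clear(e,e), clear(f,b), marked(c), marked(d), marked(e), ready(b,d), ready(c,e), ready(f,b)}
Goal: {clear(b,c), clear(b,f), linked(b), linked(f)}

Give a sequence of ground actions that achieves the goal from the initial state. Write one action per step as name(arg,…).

flip(e,c); flip(d,b); drop(f,b); swap(c,b)

1. flip(e,c)  →  {clear(b,f), clear(d,d), clear(f,b), linked(c), marked(c), marked(d), ready(b,d), ready(c,e), ready(e,c), ready(f,b)}
2. flip(d,b)  →  {clear(b,f), clear(f,b), linked(b), linked(c), marked(c), ready(b,d), ready(c,e), ready(d,b), ready(e,c), ready(f,b)}
3. drop(f,b)  →  {clear(b,f), clear(f,b), linked(b), linked(c), linked(f), marked(c), ready(b,d), ready(b,f), ready(c,e), ready(d,b), ready(e,c)}
4. swap(c,b)  →  {clear(b,c), clear(b,f), clear(c,c), clear(f,b), linked(b), linked(f), marked(c), ready(b,d), ready(b,f), ready(c,e), ready(d,b), ready(e,c)}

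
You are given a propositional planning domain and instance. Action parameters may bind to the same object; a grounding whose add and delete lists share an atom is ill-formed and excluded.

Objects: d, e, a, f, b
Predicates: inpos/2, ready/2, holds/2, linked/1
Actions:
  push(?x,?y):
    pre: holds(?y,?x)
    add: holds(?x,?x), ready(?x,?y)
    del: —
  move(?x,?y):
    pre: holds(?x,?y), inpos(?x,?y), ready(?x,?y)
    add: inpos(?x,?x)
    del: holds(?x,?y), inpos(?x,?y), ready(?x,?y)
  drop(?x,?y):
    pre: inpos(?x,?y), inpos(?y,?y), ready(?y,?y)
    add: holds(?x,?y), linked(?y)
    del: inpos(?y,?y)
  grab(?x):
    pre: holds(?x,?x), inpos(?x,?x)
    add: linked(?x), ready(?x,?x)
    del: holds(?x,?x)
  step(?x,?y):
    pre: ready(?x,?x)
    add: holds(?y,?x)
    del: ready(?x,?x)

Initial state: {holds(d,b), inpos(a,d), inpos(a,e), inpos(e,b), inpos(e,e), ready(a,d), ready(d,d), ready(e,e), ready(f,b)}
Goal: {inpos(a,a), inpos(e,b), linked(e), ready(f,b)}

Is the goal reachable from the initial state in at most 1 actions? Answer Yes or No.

1. drop(e,e)  →  {holds(d,b), holds(e,e), inpos(a,d), inpos(a,e), inpos(e,b), linked(e), ready(a,d), ready(d,d), ready(e,e), ready(f,b)}
2. step(d,a)  →  {holds(a,d), holds(d,b), holds(e,e), inpos(a,d), inpos(a,e), inpos(e,b), linked(e), ready(a,d), ready(e,e), ready(f,b)}
3. move(a,d)  →  {holds(d,b), holds(e,e), inpos(a,a), inpos(a,e), inpos(e,b), linked(e), ready(e,e), ready(f,b)}
optimal plan length = 3; 3 > 1

No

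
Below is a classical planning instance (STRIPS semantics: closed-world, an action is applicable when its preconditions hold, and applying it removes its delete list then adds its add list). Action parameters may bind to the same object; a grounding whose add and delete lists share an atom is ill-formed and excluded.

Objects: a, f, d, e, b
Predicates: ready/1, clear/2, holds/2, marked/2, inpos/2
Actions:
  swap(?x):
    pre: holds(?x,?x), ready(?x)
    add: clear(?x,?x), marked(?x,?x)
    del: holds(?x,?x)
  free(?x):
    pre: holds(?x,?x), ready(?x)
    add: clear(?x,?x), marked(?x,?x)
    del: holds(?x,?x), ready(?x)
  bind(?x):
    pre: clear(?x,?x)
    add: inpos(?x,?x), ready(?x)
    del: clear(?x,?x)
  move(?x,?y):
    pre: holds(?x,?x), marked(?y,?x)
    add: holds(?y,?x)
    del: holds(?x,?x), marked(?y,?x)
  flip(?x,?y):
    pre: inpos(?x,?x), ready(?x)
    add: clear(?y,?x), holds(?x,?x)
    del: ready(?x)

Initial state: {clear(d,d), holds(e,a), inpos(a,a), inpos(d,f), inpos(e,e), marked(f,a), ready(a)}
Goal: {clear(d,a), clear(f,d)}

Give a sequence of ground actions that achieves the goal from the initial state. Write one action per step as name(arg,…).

bind(d); flip(a,d); flip(d,f)

1. bind(d)  →  {holds(e,a), inpos(a,a), inpos(d,d), inpos(d,f), inpos(e,e), marked(f,a), ready(a), ready(d)}
2. flip(a,d)  →  {clear(d,a), holds(a,a), holds(e,a), inpos(a,a), inpos(d,d), inpos(d,f), inpos(e,e), marked(f,a), ready(d)}
3. flip(d,f)  →  {clear(d,a), clear(f,d), holds(a,a), holds(d,d), holds(e,a), inpos(a,a), inpos(d,d), inpos(d,f), inpos(e,e), marked(f,a)}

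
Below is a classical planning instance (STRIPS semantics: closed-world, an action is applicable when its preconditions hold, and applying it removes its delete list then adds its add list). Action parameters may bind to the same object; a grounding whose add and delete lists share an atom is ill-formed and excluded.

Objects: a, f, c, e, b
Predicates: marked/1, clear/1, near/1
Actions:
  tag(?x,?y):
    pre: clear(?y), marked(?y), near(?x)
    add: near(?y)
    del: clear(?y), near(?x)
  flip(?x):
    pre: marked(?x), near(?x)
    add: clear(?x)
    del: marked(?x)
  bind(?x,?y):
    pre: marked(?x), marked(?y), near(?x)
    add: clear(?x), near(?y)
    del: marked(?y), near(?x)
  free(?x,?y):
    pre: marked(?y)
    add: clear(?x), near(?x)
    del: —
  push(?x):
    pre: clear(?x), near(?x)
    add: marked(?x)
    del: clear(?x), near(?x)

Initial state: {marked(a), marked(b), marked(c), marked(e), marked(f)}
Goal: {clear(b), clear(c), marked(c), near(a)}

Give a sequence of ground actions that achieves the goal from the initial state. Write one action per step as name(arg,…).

free(a,a); free(c,a); free(b,a)

1. free(a,a)  →  {clear(a), marked(a), marked(b), marked(c), marked(e), marked(f), near(a)}
2. free(c,a)  →  {clear(a), clear(c), marked(a), marked(b), marked(c), marked(e), marked(f), near(a), near(c)}
3. free(b,a)  →  {clear(a), clear(b), clear(c), marked(a), marked(b), marked(c), marked(e), marked(f), near(a), near(b), near(c)}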